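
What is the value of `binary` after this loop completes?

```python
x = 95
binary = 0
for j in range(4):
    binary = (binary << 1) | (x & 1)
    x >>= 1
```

Reverse lowest 4 bits of 95
`binary` takes the values: 0 → 1 → 3 → 7 → 15

Answer: 15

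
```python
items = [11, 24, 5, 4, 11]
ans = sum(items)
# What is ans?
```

Trace:
`items = [11, 24, 5, 4, 11]` → items = [11, 24, 5, 4, 11]
`ans = sum(items)` → ans = 55
So ans = 55

Answer: 55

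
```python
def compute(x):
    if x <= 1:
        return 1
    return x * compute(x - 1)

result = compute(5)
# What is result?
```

compute(5) = 5 * 4 * 3 * 2 * 1 = 120

Answer: 120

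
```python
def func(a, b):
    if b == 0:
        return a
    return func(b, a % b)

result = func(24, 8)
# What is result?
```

func(24, 8) -> func(8, 0) -> 8

Answer: 8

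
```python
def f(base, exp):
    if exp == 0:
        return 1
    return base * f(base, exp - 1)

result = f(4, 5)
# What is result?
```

f(4, 5) = 4 * 4 * 4 * 4 * 4 = 1024

Answer: 1024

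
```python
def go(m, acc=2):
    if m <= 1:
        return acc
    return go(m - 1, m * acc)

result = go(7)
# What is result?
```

Accumulator trace (n, acc): (7, 2) -> (6, 14) -> (5, 84) -> (4, 420) -> (3, 1680) -> (2, 5040) -> (1, 10080) -> return 10080

Answer: 10080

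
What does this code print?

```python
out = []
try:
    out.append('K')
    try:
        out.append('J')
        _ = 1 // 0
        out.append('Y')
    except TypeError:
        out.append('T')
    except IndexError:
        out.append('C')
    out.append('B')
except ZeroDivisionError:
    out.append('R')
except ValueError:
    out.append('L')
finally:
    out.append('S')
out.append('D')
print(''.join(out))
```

Execution trace: 'K' (try body) → 'J' (inner try body) → 'R' (except ZeroDivisionError) → 'S' (finally) → 'D' (after the try/except). Output: KJRSD

Answer: KJRSD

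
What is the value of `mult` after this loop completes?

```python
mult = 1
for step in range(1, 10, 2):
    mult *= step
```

Product of 1, 3, 5, ... up to 9
`mult` takes the values: 1 → 3 → 15 → 105 → 945

Answer: 945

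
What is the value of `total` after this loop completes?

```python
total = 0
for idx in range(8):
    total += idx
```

Sum of 0 to 7 = 28
`total` takes the values: 0 → 1 → 3 → 6 → 10 → 15 → 21 → 28

Answer: 28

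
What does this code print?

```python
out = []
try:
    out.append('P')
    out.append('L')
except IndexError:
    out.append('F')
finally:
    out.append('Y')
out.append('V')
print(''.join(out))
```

Execution trace: 'P' (try body) → 'L' (try body, no exception) → 'Y' (finally) → 'V' (after the try/except). Output: PLYV

Answer: PLYV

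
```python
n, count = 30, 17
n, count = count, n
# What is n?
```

Trace:
`n, count = 30, 17` → n = 30; count = 17
`n, count = count, n` → n = 17; count = 30
So n = 17

Answer: 17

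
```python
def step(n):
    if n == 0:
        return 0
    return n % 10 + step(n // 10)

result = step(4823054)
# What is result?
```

Sum of digits of 4823054: 4 + 5 + 0 + 3 + 2 + 8 + 4 = 26

Answer: 26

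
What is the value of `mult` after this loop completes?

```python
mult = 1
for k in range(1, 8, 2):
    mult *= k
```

Product of 1, 3, 5, ... up to 7
`mult` takes the values: 1 → 3 → 15 → 105

Answer: 105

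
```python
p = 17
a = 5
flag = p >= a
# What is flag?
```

Trace:
`p = 17` → p = 17
`a = 5` → a = 5
`flag = p >= a` → flag = True
So flag = True

Answer: True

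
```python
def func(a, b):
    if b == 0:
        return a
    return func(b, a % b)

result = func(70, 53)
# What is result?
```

func(70, 53) -> func(53, 17) -> func(17, 2) -> func(2, 1) -> func(1, 0) -> 1

Answer: 1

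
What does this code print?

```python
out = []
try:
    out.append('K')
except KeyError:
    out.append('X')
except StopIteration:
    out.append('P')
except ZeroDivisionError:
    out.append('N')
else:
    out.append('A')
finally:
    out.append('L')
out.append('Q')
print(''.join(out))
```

Execution trace: 'K' (try body, no exception) → 'A' (else) → 'L' (finally) → 'Q' (after the try/except). Output: KALQ

Answer: KALQ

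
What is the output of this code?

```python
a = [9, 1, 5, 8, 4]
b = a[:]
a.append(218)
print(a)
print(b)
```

Key concept: slice [:] creates copy.
Step by step:
`a = [9, 1, 5, 8, 4]` → a = [9, 1, 5, 8, 4]
`b = a[:]` → b = [9, 1, 5, 8, 4]
`a.append(218)` → a = [9, 1, 5, 8, 4, 218]
`print(a)` → prints [9, 1, 5, 8, 4, 218]
`print(b)` → prints [9, 1, 5, 8, 4]

Answer:
[9, 1, 5, 8, 4, 218]
[9, 1, 5, 8, 4]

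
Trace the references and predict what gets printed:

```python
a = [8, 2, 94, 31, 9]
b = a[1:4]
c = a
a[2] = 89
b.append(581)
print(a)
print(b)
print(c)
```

Key concept: slice vs alias.
Step by step:
`a = [8, 2, 94, 31, 9]` → a = [8, 2, 94, 31, 9]
`b = a[1:4]` → b = [2, 94, 31]
`c = a` → c = [8, 2, 94, 31, 9] (same object as a)
`a[2] = 89` → a = [8, 2, 89, 31, 9] (same object as c); c = [8, 2, 89, 31, 9] (same object as a)
`b.append(581)` → b = [2, 94, 31, 581]
`print(a)` → prints [8, 2, 89, 31, 9]
`print(b)` → prints [2, 94, 31, 581]
`print(c)` → prints [8, 2, 89, 31, 9]

Answer:
[8, 2, 89, 31, 9]
[2, 94, 31, 581]
[8, 2, 89, 31, 9]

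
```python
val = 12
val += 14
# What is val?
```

Trace:
`val = 12` → val = 12
`val += 14` → val = 26
So val = 26

Answer: 26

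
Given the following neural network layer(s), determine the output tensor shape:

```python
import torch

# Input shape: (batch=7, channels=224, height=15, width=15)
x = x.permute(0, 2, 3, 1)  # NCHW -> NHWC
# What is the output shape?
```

Input: (7, 224, 15, 15) -> Output: (7, 15, 15, 224)

Answer: (7, 15, 15, 224)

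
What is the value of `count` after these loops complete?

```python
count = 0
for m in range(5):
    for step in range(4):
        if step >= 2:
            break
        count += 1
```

Inner breaks at 2, outer runs 5 times
`count` takes the values: 0 → 1 → 2 → 3 → 4 → 5 → 6 → 7 → 8 → 9 → 10

Answer: 10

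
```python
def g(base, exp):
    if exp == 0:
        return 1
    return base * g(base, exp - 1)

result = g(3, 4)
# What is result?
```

g(3, 4) = 3 * 3 * 3 * 3 = 81

Answer: 81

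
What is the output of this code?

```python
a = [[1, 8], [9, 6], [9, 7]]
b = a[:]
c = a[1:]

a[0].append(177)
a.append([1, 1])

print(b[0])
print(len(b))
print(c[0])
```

Key concept: slice with nested mutation.
Step by step:
`a = [[1, 8], [9, 6], [9, 7]]` → a = [[1, 8], [9, 6], [9, 7]]
`b = a[:]` → b = [[1, 8], [9, 6], [9, 7]]
`c = a[1:]` → c = [[9, 6], [9, 7]]
`a[0].append(177)` → a = [[1, 8, 177], [9, 6], [9, 7]]; b = [[1, 8, 177], [9, 6], [9, 7]]
`a.append([1, 1])` → a = [[1, 8, 177], [9, 6], [9, 7], [1, 1]]
`print(b[0])` → prints [1, 8, 177]
`print(len(b))` → prints 3
`print(c[0])` → prints [9, 6]

Answer:
[1, 8, 177]
3
[9, 6]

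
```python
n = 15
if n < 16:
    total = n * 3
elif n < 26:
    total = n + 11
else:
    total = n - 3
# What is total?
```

Trace:
`n = 15` → n = 15
`if n < 16: ...` → n < 16 is True → total = 45
So total = 45

Answer: 45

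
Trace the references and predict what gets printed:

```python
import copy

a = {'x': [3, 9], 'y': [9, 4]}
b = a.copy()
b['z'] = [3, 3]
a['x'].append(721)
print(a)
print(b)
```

Key concept: shallow copy of dict with mutable values.
Step by step:
`a = {'x': [3, 9], 'y': [9, 4]}` → a = {'x': [3, 9], 'y': [9, 4]}
`b = a.copy()` → b = {'x': [3, 9], 'y': [9, 4]}
`b['z'] = [3, 3]` → b = {'x': [3, 9], 'y': [9, 4], 'z': [3, 3]}
`a['x'].append(721)` → a = {'x': [3, 9, 721], 'y': [9, 4]}; b = {'x': [3, 9, 721], 'y': [9, 4], 'z': [3, 3]}
`print(a)` → prints {'x': [3, 9, 721], 'y': [9, 4]}
`print(b)` → prints {'x': [3, 9, 721], 'y': [9, 4], 'z': [3, 3]}

Answer:
{'x': [3, 9, 721], 'y': [9, 4]}
{'x': [3, 9, 721], 'y': [9, 4], 'z': [3, 3]}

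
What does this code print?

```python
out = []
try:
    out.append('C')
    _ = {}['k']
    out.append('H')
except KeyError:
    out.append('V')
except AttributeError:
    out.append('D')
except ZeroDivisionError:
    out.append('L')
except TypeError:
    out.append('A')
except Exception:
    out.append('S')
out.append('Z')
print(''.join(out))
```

Execution trace: 'C' (try body) → 'V' (except KeyError) → 'Z' (after the try/except). Output: CVZ

Answer: CVZ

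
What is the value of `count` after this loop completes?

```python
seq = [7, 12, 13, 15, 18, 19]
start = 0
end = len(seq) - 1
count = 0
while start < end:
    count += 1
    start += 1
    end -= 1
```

Iterations until pointers meet (list length 6)
`count` takes the values: 0 → 1 → 2 → 3

Answer: 3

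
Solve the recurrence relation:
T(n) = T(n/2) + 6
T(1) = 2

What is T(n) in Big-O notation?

Each step divides n by 2 and adds 6. After log_2(n) steps we reach T(1)=2. So T(n) = 6·log_2(n) + 2 = O(log n).

Answer: O(log n)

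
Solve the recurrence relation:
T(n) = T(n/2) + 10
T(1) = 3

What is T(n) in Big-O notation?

Each step divides n by 2 and adds 10. After log_2(n) steps we reach T(1)=3. So T(n) = 10·log_2(n) + 3 = O(log n).

Answer: O(log n)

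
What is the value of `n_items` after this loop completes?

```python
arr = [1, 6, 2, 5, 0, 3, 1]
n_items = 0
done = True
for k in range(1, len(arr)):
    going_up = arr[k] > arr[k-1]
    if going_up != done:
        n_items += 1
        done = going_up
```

Count direction changes in [1, 6, 2, 5, 0, 3, 1]
`n_items` takes the values: 0 → 1 → 2 → 3 → 4 → 5

Answer: 5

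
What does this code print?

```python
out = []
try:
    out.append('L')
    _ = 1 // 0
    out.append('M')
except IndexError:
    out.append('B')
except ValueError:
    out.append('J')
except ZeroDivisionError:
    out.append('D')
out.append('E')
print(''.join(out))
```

Execution trace: 'L' (try body) → 'D' (except ZeroDivisionError) → 'E' (after the try/except). Output: LDE

Answer: LDE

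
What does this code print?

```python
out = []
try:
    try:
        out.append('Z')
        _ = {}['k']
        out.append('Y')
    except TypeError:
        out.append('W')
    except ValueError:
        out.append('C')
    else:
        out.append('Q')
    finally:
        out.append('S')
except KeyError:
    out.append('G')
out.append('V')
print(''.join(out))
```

Execution trace: 'Z' (inner try body) → 'S' (inner finally) → 'G' (outer except KeyError) → 'V' (after the try/except). Output: ZSGV

Answer: ZSGV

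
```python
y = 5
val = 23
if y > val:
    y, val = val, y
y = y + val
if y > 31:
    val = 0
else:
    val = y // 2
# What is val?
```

Trace:
`y = 5` → y = 5
`val = 23` → val = 23
`if y > val: ...` → y > val is False → no variable changes
`y = y + val` → y = 28
`if y > 31: ...` → y > 31 is False, take else branch → val = 14
So val = 14

Answer: 14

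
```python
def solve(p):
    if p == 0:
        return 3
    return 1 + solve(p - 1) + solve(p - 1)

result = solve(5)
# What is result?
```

solve(p) = 1 + 2·solve(p-1), solve(0)=3. Closed form: (3+1)·2^5 - 1 = 127.

Answer: 127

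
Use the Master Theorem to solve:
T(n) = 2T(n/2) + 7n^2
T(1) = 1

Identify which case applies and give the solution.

a=2, b=2, f(n)=7n^2. log_2(2) = 1. Since c=2 > 1 and the regularity condition holds (2(n/2)^2 = (2/2^2)n^2 with 2/2^2 < 1), Case 3 applies: T(n) = Θ(f(n)) = O(n^2).

Answer: O(n^2) - Case 3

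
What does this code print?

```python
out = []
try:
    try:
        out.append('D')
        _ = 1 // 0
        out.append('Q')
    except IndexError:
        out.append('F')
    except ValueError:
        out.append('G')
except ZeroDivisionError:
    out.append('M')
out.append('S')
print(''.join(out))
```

Execution trace: 'D' (try body) → 'M' (outer except ZeroDivisionError) → 'S' (after the try/except). Output: DMS

Answer: DMS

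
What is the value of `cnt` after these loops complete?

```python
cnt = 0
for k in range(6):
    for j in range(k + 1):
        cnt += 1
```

Triangle: 1 + 2 + ... + 6
`cnt` takes the values: 0 → 1 → 2 → 3 → 4 → 5 → 6 → 7 → 8 → 9 → 10 → 11 → 12 → 13 → 14 → 15 → 16 → 17 → 18 → 19 → 20 → 21

Answer: 21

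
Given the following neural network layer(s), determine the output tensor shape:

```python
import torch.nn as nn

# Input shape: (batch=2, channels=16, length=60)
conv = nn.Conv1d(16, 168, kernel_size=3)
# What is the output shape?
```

Input: (2, 16, 60) -> Output: (2, 168, 58)

Answer: (2, 168, 58)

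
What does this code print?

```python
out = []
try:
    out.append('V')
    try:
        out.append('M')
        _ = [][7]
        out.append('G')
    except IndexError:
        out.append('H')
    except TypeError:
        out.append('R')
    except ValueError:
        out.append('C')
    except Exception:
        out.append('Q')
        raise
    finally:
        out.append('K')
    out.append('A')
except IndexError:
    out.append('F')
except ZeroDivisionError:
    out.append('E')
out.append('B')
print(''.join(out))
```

Execution trace: 'V' (try body) → 'M' (inner try body) → 'H' (inner except IndexError) → 'K' (inner finally) → 'A' (try body, no exception) → 'B' (after the try/except). Output: VMHKAB

Answer: VMHKAB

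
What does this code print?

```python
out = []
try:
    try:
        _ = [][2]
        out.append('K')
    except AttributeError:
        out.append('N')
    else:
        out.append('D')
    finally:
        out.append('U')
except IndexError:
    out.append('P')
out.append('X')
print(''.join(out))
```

Execution trace: 'U' (finally) → 'P' (outer except IndexError) → 'X' (after the try/except). Output: UPX

Answer: UPX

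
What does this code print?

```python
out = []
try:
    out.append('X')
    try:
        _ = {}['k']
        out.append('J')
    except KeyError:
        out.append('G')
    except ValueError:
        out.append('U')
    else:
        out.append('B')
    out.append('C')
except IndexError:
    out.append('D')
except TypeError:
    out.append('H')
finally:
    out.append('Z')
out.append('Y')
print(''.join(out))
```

Execution trace: 'X' (try body) → 'G' (inner except KeyError) → 'C' (try body, no exception) → 'Z' (finally) → 'Y' (after the try/except). Output: XGCZY

Answer: XGCZY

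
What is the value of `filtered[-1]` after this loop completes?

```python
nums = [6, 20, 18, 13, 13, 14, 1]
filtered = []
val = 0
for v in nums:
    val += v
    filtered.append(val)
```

Cumulative sum ends at 85
`filtered` takes the values: [] → [6] → [6, 26] → [6, 26, 44] → [6, 26, 44, 57] → [6, 26, 44, 57, 70] → [6, 26, 44, 57, 70, 84] → [6, 26, 44, 57, 70, 84, 85]
So `filtered[-1]` = 85

Answer: 85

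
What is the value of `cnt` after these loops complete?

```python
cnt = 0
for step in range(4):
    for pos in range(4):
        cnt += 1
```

4 * 4 = 16
`cnt` takes the values: 0 → 1 → 2 → 3 → 4 → 5 → 6 → 7 → 8 → 9 → 10 → 11 → 12 → 13 → 14 → 15 → 16

Answer: 16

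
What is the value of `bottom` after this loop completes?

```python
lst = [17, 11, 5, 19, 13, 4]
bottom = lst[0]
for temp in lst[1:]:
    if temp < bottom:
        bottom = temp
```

Minimum of [17, 11, 5, 19, 13, 4]
`bottom` takes the values: 17 → 11 → 5 → 4

Answer: 4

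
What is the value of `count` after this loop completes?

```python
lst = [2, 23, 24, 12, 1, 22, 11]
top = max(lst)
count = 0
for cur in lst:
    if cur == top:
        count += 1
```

Count of max value 24 in [2, 23, 24, 12, 1, 22, 11]
`count` takes the values: 0 → 1

Answer: 1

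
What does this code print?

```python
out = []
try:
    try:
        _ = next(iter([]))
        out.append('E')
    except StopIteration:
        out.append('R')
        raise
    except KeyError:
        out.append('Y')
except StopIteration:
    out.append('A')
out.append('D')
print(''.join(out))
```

Execution trace: 'R' (inner except StopIteration) → 'A' (outer except StopIteration) → 'D' (after the try/except). Output: RAD

Answer: RAD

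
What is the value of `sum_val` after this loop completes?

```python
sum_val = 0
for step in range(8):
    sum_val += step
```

Sum of 0 to 7 = 28
`sum_val` takes the values: 0 → 1 → 3 → 6 → 10 → 15 → 21 → 28

Answer: 28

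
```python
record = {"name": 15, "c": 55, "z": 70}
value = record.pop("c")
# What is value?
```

Trace:
`record = {"name": 15, "c": 55, "z": 70}` → record = {'name': 15, 'c': 55, 'z': 70}
`value = record.pop("c")` → record = {'name': 15, 'z': 70}; value = 55
So value = 55

Answer: 55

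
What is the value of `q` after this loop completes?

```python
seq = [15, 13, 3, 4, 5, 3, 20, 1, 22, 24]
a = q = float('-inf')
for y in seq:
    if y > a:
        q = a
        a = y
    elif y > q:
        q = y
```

Second largest (with repeats) in [15, 13, 3, 4, 5, 3, 20, 1, 22, 24]
`q` takes the values: -inf → 13 → 15 → 20 → 22

Answer: 22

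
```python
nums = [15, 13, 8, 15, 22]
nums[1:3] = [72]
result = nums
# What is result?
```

Trace:
`nums = [15, 13, 8, 15, 22]` → nums = [15, 13, 8, 15, 22]
`nums[1:3] = [72]` → nums = [15, 72, 15, 22]
`result = nums` → result = [15, 72, 15, 22]
So result = [15, 72, 15, 22]

Answer: [15, 72, 15, 22]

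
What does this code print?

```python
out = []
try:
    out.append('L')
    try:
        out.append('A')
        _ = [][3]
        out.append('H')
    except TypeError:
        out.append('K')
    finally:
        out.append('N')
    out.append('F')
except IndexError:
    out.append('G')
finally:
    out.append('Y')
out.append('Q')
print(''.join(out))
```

Execution trace: 'L' (try body) → 'A' (inner try body) → 'N' (inner finally) → 'G' (except IndexError) → 'Y' (finally) → 'Q' (after the try/except). Output: LANGYQ

Answer: LANGYQ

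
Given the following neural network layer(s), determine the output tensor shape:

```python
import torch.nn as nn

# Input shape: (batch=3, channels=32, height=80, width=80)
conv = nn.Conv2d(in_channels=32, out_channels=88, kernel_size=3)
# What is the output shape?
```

Input: (3, 32, 80, 80) -> Output: (3, 88, 78, 78)

Answer: (3, 88, 78, 78)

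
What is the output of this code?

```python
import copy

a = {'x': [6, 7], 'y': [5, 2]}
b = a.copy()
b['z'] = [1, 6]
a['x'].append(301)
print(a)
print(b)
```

Key concept: shallow copy of dict with mutable values.
Step by step:
`a = {'x': [6, 7], 'y': [5, 2]}` → a = {'x': [6, 7], 'y': [5, 2]}
`b = a.copy()` → b = {'x': [6, 7], 'y': [5, 2]}
`b['z'] = [1, 6]` → b = {'x': [6, 7], 'y': [5, 2], 'z': [1, 6]}
`a['x'].append(301)` → a = {'x': [6, 7, 301], 'y': [5, 2]}; b = {'x': [6, 7, 301], 'y': [5, 2], 'z': [1, 6]}
`print(a)` → prints {'x': [6, 7, 301], 'y': [5, 2]}
`print(b)` → prints {'x': [6, 7, 301], 'y': [5, 2], 'z': [1, 6]}

Answer:
{'x': [6, 7, 301], 'y': [5, 2]}
{'x': [6, 7, 301], 'y': [5, 2], 'z': [1, 6]}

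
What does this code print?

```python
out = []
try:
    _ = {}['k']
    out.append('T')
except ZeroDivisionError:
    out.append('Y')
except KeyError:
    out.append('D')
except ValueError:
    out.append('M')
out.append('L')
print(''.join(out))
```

Execution trace: 'D' (except KeyError) → 'L' (after the try/except). Output: DL

Answer: DL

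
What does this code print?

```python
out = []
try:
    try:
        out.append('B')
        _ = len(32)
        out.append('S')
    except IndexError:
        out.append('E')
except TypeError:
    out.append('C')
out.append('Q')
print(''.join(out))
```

Execution trace: 'B' (try body) → 'C' (outer except TypeError) → 'Q' (after the try/except). Output: BCQ

Answer: BCQ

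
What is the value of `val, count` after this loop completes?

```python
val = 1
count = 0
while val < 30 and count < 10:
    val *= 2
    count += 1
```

Double until >= 30 or 10 iterations
`val, count` takes the values: (1, 0) → (2, 0) → (2, 1) → (4, 1) → (4, 2) → (8, 2) → (8, 3) → (16, 3) → (16, 4) → (32, 4) → (32, 5)

Answer: 32, 5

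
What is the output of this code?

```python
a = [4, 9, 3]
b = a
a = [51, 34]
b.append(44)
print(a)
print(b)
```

Key concept: rebinding vs mutation: a is rebound to a new list, b still points at the original.
Step by step:
`a = [4, 9, 3]` → a = [4, 9, 3]
`b = a` → b = [4, 9, 3] (same object as a)
`a = [51, 34]` → a = [51, 34]
`b.append(44)` → b = [4, 9, 3, 44]
`print(a)` → prints [51, 34]
`print(b)` → prints [4, 9, 3, 44]

Answer:
[51, 34]
[4, 9, 3, 44]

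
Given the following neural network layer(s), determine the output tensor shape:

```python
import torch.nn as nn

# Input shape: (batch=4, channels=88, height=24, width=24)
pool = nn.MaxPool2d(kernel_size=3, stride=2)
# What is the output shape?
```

Input: (4, 88, 24, 24) -> Output: (4, 88, 11, 11)

Answer: (4, 88, 11, 11)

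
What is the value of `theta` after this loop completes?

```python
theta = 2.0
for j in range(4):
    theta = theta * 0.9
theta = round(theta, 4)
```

Exponential decay: 2.0 * 0.9^4
`theta` takes the values: 2.0 → 1.8 → 1.62 → 1.458 → 1.3122

Answer: 1.3122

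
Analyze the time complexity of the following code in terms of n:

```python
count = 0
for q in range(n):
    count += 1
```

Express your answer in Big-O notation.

Each loop level contributes: n. Multiplying the contributions gives O(n).

Answer: O(n)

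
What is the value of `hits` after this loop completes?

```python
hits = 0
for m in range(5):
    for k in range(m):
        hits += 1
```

Triangle number: 0+1+2+...+4
`hits` takes the values: 0 → 1 → 2 → 3 → 4 → 5 → 6 → 7 → 8 → 9 → 10

Answer: 10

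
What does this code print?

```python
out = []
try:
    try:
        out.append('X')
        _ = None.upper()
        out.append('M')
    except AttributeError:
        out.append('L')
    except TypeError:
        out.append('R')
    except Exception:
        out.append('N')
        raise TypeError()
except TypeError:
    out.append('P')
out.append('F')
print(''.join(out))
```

Execution trace: 'X' (inner try body) → 'L' (inner except AttributeError) → 'F' (after the try/except). Output: XLF

Answer: XLF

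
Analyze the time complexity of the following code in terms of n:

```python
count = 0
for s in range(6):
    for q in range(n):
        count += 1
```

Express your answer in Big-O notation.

Each loop level contributes: 1 × n. Multiplying the contributions gives O(n).

Answer: O(n)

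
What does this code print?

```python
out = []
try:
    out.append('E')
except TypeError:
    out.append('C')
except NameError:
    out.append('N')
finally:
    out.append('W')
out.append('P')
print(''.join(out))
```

Execution trace: 'E' (try body, no exception) → 'W' (finally) → 'P' (after the try/except). Output: EWP

Answer: EWP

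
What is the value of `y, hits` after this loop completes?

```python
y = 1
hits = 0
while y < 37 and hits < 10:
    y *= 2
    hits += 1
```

Double until >= 37 or 10 iterations
`y, hits` takes the values: (1, 0) → (2, 0) → (2, 1) → (4, 1) → (4, 2) → (8, 2) → (8, 3) → (16, 3) → (16, 4) → (32, 4) → (32, 5) → (64, 5) → (64, 6)

Answer: 64, 6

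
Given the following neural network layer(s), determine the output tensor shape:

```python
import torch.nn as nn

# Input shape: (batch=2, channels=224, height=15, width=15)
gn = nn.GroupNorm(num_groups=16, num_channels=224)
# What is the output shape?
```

Input: (2, 224, 15, 15) -> Output: (2, 224, 15, 15)

Answer: (2, 224, 15, 15)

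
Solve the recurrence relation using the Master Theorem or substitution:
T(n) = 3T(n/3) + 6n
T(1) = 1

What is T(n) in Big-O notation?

By Master Theorem: a=3, b=3, f(n)=6n. Since log_3(3) = 1 and f(n) = Θ(n^1), Case 2 applies. T(n) = O(n log n).

Answer: O(n log n)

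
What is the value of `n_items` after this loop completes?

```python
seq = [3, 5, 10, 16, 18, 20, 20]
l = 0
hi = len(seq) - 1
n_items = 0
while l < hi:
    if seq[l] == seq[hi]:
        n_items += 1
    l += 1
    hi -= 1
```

Count matching pairs from ends
`n_items` takes the values: 0

Answer: 0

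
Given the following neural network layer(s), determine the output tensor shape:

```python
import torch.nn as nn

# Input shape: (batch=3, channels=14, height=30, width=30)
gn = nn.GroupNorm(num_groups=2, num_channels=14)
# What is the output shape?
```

Input: (3, 14, 30, 30) -> Output: (3, 14, 30, 30)

Answer: (3, 14, 30, 30)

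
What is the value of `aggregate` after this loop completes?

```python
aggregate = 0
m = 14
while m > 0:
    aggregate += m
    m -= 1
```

Sum 14 down to 1
`aggregate` takes the values: 0 → 14 → 27 → 39 → 50 → 60 → 69 → 77 → 84 → 90 → 95 → 99 → 102 → 104 → 105

Answer: 105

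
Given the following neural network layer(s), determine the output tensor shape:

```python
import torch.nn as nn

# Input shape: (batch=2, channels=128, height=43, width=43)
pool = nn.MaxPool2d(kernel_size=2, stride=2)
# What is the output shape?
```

Input: (2, 128, 43, 43) -> Output: (2, 128, 21, 21)

Answer: (2, 128, 21, 21)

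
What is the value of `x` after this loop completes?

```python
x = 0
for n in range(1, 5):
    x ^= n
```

XOR of 1 to 4
`x` takes the values: 0 → 1 → 3 → 0 → 4

Answer: 4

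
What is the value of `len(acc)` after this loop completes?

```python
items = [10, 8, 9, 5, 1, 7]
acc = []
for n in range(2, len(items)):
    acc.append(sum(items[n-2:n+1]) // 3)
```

Number of 3-element averages
`acc` takes the values: [] → [9] → [9, 7] → [9, 7, 5] → [9, 7, 5, 4]
So `len(acc)` = 4

Answer: 4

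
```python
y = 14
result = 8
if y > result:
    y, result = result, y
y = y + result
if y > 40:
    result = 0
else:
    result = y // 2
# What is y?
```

Trace:
`y = 14` → y = 14
`result = 8` → result = 8
`if y > result: ...` → y > result is True → y = 8; result = 14
`y = y + result` → y = 22
`if y > 40: ...` → y > 40 is False, take else branch → result = 11
So y = 22

Answer: 22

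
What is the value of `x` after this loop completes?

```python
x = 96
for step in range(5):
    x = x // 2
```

Halve 5 times: 96 // 2^5 = 3
`x` takes the values: 96 → 48 → 24 → 12 → 6 → 3

Answer: 3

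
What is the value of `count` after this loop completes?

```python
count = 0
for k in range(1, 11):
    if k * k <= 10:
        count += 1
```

Count numbers where k² ≤ 10
`count` takes the values: 0 → 1 → 2 → 3

Answer: 3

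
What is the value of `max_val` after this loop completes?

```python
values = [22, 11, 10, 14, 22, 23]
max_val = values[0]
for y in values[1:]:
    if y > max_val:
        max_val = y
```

Maximum of [22, 11, 10, 14, 22, 23]
`max_val` takes the values: 22 → 23

Answer: 23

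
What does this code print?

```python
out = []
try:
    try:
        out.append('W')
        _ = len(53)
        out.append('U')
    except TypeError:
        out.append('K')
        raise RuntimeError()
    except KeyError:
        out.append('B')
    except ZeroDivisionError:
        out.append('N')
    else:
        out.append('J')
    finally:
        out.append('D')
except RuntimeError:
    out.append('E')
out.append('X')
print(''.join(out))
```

Execution trace: 'W' (inner try body) → 'K' (inner except TypeError) → 'D' (inner finally) → 'E' (outer except RuntimeError) → 'X' (after the try/except). Output: WKDEX

Answer: WKDEX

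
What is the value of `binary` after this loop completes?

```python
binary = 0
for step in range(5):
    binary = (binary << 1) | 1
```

Build 5 consecutive 1-bits: 0b11111
`binary` takes the values: 0 → 1 → 3 → 7 → 15 → 31

Answer: 31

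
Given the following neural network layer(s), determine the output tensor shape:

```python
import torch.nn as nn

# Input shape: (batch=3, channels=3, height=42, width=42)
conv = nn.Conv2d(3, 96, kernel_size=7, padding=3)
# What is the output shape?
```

Input: (3, 3, 42, 42) -> Output: (3, 96, 42, 42)

Answer: (3, 96, 42, 42)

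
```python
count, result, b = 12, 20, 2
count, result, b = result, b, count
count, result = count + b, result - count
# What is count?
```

Trace:
`count, result, b = 12, 20, 2` → count = 12; result = 20; b = 2
`count, result, b = result, b, count` → count = 20; result = 2; b = 12
`count, result = count + b, result - count` → count = 32; result = -18
So count = 32

Answer: 32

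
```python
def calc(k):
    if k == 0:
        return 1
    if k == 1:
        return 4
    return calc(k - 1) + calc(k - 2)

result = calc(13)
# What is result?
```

Build up from base cases: calc(0)=1, calc(1)=4, calc(2)=5, calc(3)=9, calc(4)=14, calc(5)=23, calc(6)=37, ..., calc(13)=1076

Answer: 1076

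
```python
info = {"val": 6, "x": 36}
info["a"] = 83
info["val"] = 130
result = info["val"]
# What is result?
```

Trace:
`info = {"val": 6, "x": 36}` → info = {'val': 6, 'x': 36}
`info["a"] = 83` → info = {'val': 6, 'x': 36, 'a': 83}
`info["val"] = 130` → info = {'val': 130, 'x': 36, 'a': 83}
`result = info["val"]` → result = 130
So result = 130

Answer: 130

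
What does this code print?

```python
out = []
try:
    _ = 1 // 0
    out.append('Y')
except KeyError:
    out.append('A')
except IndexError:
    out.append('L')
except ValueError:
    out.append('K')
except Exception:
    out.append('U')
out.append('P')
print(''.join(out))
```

Execution trace: 'U' (except Exception) → 'P' (after the try/except). Output: UP

Answer: UP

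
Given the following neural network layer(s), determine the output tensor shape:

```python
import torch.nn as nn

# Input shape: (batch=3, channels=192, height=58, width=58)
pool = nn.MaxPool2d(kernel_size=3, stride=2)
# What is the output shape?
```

Input: (3, 192, 58, 58) -> Output: (3, 192, 28, 28)

Answer: (3, 192, 28, 28)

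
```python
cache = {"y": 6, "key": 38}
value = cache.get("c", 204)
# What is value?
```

Trace:
`cache = {"y": 6, "key": 38}` → cache = {'y': 6, 'key': 38}
`value = cache.get("c", 204)` → value = 204
So value = 204

Answer: 204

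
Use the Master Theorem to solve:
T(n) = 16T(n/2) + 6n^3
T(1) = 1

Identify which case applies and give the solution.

a=16, b=2, f(n)=6n^3. log_2(16) = 4. Since c=3 < 4, Case 1 applies: T(n) = Θ(n^log_b(a)) = O(n^4).

Answer: O(n^4) - Case 1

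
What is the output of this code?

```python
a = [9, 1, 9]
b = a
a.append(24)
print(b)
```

Key concept: basic list aliasing.
Step by step:
`a = [9, 1, 9]` → a = [9, 1, 9]
`b = a` → b = [9, 1, 9] (same object as a)
`a.append(24)` → a = [9, 1, 9, 24] (same object as b); b = [9, 1, 9, 24] (same object as a)
`print(b)` → prints [9, 1, 9, 24]

Answer: [9, 1, 9, 24]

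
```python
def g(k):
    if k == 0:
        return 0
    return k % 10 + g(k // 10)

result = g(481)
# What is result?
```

Sum of digits of 481: 1 + 8 + 4 = 13

Answer: 13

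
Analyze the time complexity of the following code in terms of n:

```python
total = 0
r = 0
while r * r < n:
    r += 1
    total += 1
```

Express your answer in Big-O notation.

Each loop level contributes: √n. Multiplying the contributions gives O(√n).

Answer: O(√n)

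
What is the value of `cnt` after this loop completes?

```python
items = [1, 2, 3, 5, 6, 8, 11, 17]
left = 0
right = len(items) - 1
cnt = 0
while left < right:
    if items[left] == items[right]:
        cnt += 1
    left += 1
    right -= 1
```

Count matching pairs from ends
`cnt` takes the values: 0

Answer: 0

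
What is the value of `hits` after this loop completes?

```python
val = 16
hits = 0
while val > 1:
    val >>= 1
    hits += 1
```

Count right shifts until 1
`hits` takes the values: 0 → 1 → 2 → 3 → 4

Answer: 4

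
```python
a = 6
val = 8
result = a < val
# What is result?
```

Trace:
`a = 6` → a = 6
`val = 8` → val = 8
`result = a < val` → result = True
So result = True

Answer: True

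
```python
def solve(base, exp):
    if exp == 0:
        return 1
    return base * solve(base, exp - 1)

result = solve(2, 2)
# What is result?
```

solve(2, 2) = 2 * 2 = 4

Answer: 4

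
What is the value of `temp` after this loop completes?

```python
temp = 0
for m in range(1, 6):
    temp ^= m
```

XOR of 1 to 5
`temp` takes the values: 0 → 1 → 3 → 0 → 4 → 1

Answer: 1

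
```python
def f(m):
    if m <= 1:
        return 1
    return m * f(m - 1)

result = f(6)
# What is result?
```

f(6) = 6 * 5 * 4 * 3 * 2 * 1 = 720

Answer: 720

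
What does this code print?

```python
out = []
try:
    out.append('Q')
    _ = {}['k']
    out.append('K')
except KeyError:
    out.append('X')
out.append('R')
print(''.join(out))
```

Execution trace: 'Q' (try body) → 'X' (except KeyError) → 'R' (after the try/except). Output: QXR

Answer: QXR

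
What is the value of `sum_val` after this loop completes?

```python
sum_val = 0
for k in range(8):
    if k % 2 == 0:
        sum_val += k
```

Sum of even numbers 0 to 7
`sum_val` takes the values: 0 → 2 → 6 → 12

Answer: 12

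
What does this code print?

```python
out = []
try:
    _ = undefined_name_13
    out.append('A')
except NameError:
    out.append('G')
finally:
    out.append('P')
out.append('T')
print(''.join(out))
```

Execution trace: 'G' (except NameError) → 'P' (finally) → 'T' (after the try/except). Output: GPT

Answer: GPT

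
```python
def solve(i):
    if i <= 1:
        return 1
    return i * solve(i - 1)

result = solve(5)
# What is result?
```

solve(5) = 5 * 4 * 3 * 2 * 1 = 120

Answer: 120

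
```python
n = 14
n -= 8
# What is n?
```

Trace:
`n = 14` → n = 14
`n -= 8` → n = 6
So n = 6

Answer: 6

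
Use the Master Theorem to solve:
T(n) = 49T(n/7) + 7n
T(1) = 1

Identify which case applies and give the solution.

a=49, b=7, f(n)=7n. log_7(49) = 2. Since c=1 < 2, Case 1 applies: T(n) = Θ(n^log_b(a)) = O(n^2).

Answer: O(n^2) - Case 1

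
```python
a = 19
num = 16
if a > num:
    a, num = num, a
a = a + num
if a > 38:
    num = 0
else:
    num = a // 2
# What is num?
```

Trace:
`a = 19` → a = 19
`num = 16` → num = 16
`if a > num: ...` → a > num is True → a = 16; num = 19
`a = a + num` → a = 35
`if a > 38: ...` → a > 38 is False, take else branch → num = 17
So num = 17

Answer: 17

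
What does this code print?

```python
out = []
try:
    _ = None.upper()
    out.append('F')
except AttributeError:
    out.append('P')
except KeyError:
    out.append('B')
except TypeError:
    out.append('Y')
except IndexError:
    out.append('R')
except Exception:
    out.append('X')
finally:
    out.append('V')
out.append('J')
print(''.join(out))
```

Execution trace: 'P' (except AttributeError) → 'V' (finally) → 'J' (after the try/except). Output: PVJ

Answer: PVJ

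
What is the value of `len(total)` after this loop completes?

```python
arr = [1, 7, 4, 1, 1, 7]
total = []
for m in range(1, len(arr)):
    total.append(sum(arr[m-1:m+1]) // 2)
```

Number of 2-element averages
`total` takes the values: [] → [4] → [4, 5] → [4, 5, 2] → [4, 5, 2, 1] → [4, 5, 2, 1, 4]
So `len(total)` = 5

Answer: 5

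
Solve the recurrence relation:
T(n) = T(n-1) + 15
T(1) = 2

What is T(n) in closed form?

Unrolling: T(n) = T(1) + 15·(n-1) = 2 + 15(n-1) = 15n - 13.

Answer: T(n) = 15n - 13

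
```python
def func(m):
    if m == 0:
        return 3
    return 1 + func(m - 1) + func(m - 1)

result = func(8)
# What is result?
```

func(m) = 1 + 2·func(m-1), func(0)=3. Closed form: (3+1)·2^8 - 1 = 1023.

Answer: 1023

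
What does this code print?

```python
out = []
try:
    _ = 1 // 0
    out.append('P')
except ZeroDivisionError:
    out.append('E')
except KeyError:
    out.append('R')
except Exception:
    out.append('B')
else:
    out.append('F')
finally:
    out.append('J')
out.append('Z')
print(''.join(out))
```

Execution trace: 'E' (except ZeroDivisionError) → 'J' (finally) → 'Z' (after the try/except). Output: EJZ

Answer: EJZ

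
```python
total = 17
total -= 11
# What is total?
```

Trace:
`total = 17` → total = 17
`total -= 11` → total = 6
So total = 6

Answer: 6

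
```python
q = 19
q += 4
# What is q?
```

Trace:
`q = 19` → q = 19
`q += 4` → q = 23
So q = 23

Answer: 23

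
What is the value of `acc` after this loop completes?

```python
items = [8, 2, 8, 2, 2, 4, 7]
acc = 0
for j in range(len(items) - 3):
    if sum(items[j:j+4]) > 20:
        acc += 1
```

Count windows with sum > 20
`acc` takes the values: 0

Answer: 0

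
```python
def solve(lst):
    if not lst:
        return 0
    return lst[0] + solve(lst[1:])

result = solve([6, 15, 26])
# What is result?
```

6 + 15 + 26 + 0 = 47

Answer: 47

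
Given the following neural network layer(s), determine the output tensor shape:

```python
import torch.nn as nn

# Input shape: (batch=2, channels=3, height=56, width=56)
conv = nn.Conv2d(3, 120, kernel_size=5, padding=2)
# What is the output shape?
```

Input: (2, 3, 56, 56) -> Output: (2, 120, 56, 56)

Answer: (2, 120, 56, 56)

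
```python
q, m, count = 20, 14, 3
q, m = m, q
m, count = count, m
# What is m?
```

Trace:
`q, m, count = 20, 14, 3` → q = 20; m = 14; count = 3
`q, m = m, q` → q = 14; m = 20
`m, count = count, m` → m = 3; count = 20
So m = 3

Answer: 3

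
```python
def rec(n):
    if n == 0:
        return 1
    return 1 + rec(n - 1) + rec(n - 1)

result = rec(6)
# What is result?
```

rec(n) = 1 + 2·rec(n-1), rec(0)=1. Closed form: (1+1)·2^6 - 1 = 127.

Answer: 127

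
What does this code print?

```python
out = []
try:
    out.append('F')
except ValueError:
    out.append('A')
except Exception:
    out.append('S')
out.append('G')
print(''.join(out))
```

Execution trace: 'F' (try body, no exception) → 'G' (after the try/except). Output: FG

Answer: FG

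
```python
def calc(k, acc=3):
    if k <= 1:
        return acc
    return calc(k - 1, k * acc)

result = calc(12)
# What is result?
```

Accumulator trace (n, acc): (12, 3) -> (11, 36) -> (10, 396) -> (9, 3960) -> (8, 35640) -> (7, 285120) -> (6, 1995840) -> (5, 11975040) -> (4, 59875200) -> (3, 239500800) -> (2, 718502400) -> (1, 1437004800) -> return 1437004800

Answer: 1437004800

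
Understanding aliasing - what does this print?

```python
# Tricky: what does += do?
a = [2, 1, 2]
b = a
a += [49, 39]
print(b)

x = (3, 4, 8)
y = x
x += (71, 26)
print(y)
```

Key concept: += behavior differs for mutable vs immutable.
Step by step:
`a = [2, 1, 2]` → a = [2, 1, 2]
`b = a` → b = [2, 1, 2] (same object as a)
`a += [49, 39]` → a = [2, 1, 2, 49, 39] (same object as b); b = [2, 1, 2, 49, 39] (same object as a)
`print(b)` → prints [2, 1, 2, 49, 39]
`x = (3, 4, 8)` → x = (3, 4, 8)
`y = x` → y = (3, 4, 8)
`x += (71, 26)` → x = (3, 4, 8, 71, 26)
`print(y)` → prints (3, 4, 8)

Answer:
[2, 1, 2, 49, 39]
(3, 4, 8)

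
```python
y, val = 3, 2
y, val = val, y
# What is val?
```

Trace:
`y, val = 3, 2` → y = 3; val = 2
`y, val = val, y` → y = 2; val = 3
So val = 3

Answer: 3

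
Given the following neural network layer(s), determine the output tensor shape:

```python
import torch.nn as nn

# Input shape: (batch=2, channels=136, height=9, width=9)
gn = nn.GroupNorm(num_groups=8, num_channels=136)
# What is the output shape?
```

Input: (2, 136, 9, 9) -> Output: (2, 136, 9, 9)

Answer: (2, 136, 9, 9)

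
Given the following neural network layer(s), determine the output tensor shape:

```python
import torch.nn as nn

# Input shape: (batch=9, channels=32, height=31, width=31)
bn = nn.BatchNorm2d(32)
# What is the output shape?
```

Input: (9, 32, 31, 31) -> Output: (9, 32, 31, 31)

Answer: (9, 32, 31, 31)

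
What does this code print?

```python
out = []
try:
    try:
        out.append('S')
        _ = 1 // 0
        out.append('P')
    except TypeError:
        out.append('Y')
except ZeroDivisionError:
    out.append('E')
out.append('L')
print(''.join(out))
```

Execution trace: 'S' (try body) → 'E' (outer except ZeroDivisionError) → 'L' (after the try/except). Output: SEL

Answer: SEL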